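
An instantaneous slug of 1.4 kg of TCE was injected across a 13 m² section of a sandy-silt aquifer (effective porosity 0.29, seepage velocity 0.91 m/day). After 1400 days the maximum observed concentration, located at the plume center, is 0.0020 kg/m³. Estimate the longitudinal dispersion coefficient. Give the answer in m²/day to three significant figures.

At the plume center C_max = M/(n_e·A·√(4πDt)), so D = M²/(4πt·(n_e·A·C_max)²).
n_e·A·C_max = 0.29 × 13 × 0.0020 = 0.007540 kg/m.
D = 1.4²/(4π × 1400 × 0.007540²) = 1.96 m²/day.

1.96 m²/day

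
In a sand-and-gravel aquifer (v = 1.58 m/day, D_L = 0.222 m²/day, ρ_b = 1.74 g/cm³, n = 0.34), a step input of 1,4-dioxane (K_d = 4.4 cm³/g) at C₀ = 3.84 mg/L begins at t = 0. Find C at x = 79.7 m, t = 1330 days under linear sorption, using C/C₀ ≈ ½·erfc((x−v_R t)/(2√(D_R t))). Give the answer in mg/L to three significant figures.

3.74 mg/L

Retardation factor R = 1 + ρ_b·K_d/n = 1 + 1.74 × 4.4/0.34 = 23.52.
Sorption retards both mechanisms: v_R = v/R = 0.06718 m/day, D_R = D/R = 0.009439 m²/day.
v_R·t = 0.06718 × 1330 = 89.3494 m; 2√(D_R t) = 7.086 m; argument = (79.7 − 89.3494)/7.086 = -1.362.
C = C₀ × ½·erfc(-1.362) = 3.84 × 0.9730 = 3.74 mg/L.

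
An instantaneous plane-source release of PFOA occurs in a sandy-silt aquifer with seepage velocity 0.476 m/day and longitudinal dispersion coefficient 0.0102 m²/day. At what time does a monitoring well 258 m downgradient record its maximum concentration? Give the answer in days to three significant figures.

For the 1D instantaneous-source solution, setting ∂C/∂t = 0 at fixed x gives v²t² + 2Dt − x² = 0, so t = (√(D² + v²x²) − D)/v².
√(D² + v²x²) = √(0.0102² + 0.476² × 258²) = 122.8; v² = 0.226576.
t = (122.8 − 0.0102)/0.226576 = 542 days (vs. the pure-advection estimate x/v = 542 d).

542 days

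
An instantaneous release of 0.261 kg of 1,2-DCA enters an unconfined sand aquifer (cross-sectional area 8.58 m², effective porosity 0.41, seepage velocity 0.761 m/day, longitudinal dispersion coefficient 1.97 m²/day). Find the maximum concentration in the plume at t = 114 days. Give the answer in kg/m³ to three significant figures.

0.00140 kg/m³

The peak of an instantaneous 1D plume sits at x = vt; there the Gaussian factor is 1 and C_max = M/(n_e·A·√(4πDt)), where n_e·A is the pore area the mass is dissolved in.
√(4πDt) = √(4π × 1.97 × 114) = 53.12 m, so C_max = 0.261/(0.41 × 8.58 × 53.12) = 0.00140 kg/m³.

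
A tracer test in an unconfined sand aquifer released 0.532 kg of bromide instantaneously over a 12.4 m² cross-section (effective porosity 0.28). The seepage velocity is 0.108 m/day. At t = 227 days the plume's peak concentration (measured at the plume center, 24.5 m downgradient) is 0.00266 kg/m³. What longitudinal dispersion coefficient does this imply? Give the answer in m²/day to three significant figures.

At the plume center C_max = M/(n_e·A·√(4πDt)), so D = M²/(4πt·(n_e·A·C_max)²).
n_e·A·C_max = 0.28 × 12.4 × 0.00266 = 0.009236 kg/m.
D = 0.532²/(4π × 227 × 0.009236²) = 1.16 m²/day.

1.16 m²/day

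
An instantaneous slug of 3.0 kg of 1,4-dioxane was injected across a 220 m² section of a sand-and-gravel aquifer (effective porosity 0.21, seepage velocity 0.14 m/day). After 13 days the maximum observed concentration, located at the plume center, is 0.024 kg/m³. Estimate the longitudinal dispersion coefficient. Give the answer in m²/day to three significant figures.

0.0448 m²/day

At the plume center C_max = M/(n_e·A·√(4πDt)), so D = M²/(4πt·(n_e·A·C_max)²).
n_e·A·C_max = 0.21 × 220 × 0.024 = 1.109 kg/m.
D = 3.0²/(4π × 13 × 1.109²) = 0.0448 m²/day.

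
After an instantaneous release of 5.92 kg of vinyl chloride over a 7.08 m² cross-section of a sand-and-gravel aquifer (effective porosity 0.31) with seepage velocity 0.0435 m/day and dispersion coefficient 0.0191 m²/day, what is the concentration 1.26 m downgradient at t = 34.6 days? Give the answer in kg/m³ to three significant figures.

For an instantaneous plane source, C(x,t) = M/(n_e·A·√(4πDt)) · exp(−(x−vt)²/(4Dt)), with n_e·A the pore (flow) area.
Plume center vt = 0.0435 × 34.6 = 1.5051 m, so the well at 1.26 m is 0.2451 m upgradient of the peak.
√(4πDt) = 2.882 m, giving peak height M/(n_e·A·√(4πDt)) = 5.92/(0.31 × 7.08 × 2.882) = 0.9359 kg/m³.
(x−vt)²/(4Dt) = (-0.2451)²/(4 × 0.0191 × 34.6) = 0.02273; exp(−0.02273) = 0.9775.
C = 0.9359 × 0.9775 = 0.915 kg/m³.

0.915 kg/m³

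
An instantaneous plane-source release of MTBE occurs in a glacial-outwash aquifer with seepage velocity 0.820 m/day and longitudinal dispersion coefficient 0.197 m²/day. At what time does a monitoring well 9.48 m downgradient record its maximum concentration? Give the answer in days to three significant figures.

11.3 days

For the 1D instantaneous-source solution, setting ∂C/∂t = 0 at fixed x gives v²t² + 2Dt − x² = 0, so t = (√(D² + v²x²) − D)/v².
√(D² + v²x²) = √(0.197² + 0.820² × 9.48²) = 7.776; v² = 0.6724.
t = (7.776 − 0.197)/0.6724 = 11.3 days (vs. the pure-advection estimate x/v = 11.6 d).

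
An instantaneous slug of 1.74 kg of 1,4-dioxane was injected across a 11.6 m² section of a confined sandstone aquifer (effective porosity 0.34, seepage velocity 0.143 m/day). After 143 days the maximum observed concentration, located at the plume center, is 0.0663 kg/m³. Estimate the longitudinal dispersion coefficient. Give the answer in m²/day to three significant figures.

0.0246 m²/day

At the plume center C_max = M/(n_e·A·√(4πDt)), so D = M²/(4πt·(n_e·A·C_max)²).
n_e·A·C_max = 0.34 × 11.6 × 0.0663 = 0.2615 kg/m.
D = 1.74²/(4π × 143 × 0.2615²) = 0.0246 m²/day.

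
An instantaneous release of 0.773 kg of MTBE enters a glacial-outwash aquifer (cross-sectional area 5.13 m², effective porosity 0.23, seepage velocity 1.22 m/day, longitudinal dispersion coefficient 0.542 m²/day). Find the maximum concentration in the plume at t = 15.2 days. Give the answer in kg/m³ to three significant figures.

0.0644 kg/m³

The peak of an instantaneous 1D plume sits at x = vt; there the Gaussian factor is 1 and C_max = M/(n_e·A·√(4πDt)), where n_e·A is the pore area the mass is dissolved in.
√(4πDt) = √(4π × 0.542 × 15.2) = 10.17 m, so C_max = 0.773/(0.23 × 5.13 × 10.17) = 0.0644 kg/m³.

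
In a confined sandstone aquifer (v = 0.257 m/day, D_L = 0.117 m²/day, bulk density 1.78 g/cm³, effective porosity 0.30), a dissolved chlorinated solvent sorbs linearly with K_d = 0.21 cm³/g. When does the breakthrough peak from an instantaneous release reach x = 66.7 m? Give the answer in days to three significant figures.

Retardation factor R = 1 + ρ_b·K_d/n = 1 + 1.78 × 0.21/0.30 = 2.246.
Sorption retards both mechanisms: v_R = v/R = 0.1144 m/day, D_R = D/R = 0.05209 m²/day.
Peak time from v_R²t² + 2D_R t − x² = 0: t = (√(D_R² + v_R²x²) − D_R)/v_R².
√(D_R² + v_R²x²) = √(0.05209² + 0.1144² × 66.7²) = 7.631; v_R² = 0.01309.
t = (7.631 − 0.05209)/0.01309 = 579 days.

579 days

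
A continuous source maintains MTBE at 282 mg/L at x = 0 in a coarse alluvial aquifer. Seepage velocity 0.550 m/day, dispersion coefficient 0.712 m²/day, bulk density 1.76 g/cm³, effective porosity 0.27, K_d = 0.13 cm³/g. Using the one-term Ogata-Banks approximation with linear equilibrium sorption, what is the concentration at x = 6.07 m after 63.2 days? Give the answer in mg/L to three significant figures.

Retardation factor R = 1 + ρ_b·K_d/n = 1 + 1.76 × 0.13/0.27 = 1.847.
Sorption retards both mechanisms: v_R = v/R = 0.2978 m/day, D_R = D/R = 0.3855 m²/day.
v_R·t = 0.2978 × 63.2 = 18.82096 m; 2√(D_R t) = 9.872 m; argument = (6.07 − 18.82096)/9.872 = -1.292.
C = C₀ × ½·erfc(-1.292) = 282 × 0.9662 = 272 mg/L.

272 mg/L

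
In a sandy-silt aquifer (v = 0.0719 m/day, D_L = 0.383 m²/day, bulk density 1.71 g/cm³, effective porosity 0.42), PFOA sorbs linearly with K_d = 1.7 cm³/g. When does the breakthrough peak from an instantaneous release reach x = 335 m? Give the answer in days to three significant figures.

36300 days

Retardation factor R = 1 + ρ_b·K_d/n = 1 + 1.71 × 1.7/0.42 = 7.921.
Sorption retards both mechanisms: v_R = v/R = 0.009077 m/day, D_R = D/R = 0.04835 m²/day.
Peak time from v_R²t² + 2D_R t − x² = 0: t = (√(D_R² + v_R²x²) − D_R)/v_R².
√(D_R² + v_R²x²) = √(0.04835² + 0.009077² × 335²) = 3.041; v_R² = 8.239e-05.
t = (3.041 − 0.04835)/8.239e-05 = 36300 days.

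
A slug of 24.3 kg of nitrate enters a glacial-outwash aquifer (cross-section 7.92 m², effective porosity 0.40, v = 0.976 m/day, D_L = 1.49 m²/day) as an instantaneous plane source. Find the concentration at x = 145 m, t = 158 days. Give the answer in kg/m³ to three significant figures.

0.129 kg/m³

For an instantaneous plane source, C(x,t) = M/(n_e·A·√(4πDt)) · exp(−(x−vt)²/(4Dt)), with n_e·A the pore (flow) area.
Plume center vt = 0.976 × 158 = 154.208 m, so the well at 145 m is 9.208 m upgradient of the peak.
√(4πDt) = 54.39 m, giving peak height M/(n_e·A·√(4πDt)) = 24.3/(0.40 × 7.92 × 54.39) = 0.1410 kg/m³.
(x−vt)²/(4Dt) = (-9.208)²/(4 × 1.49 × 158) = 0.09004; exp(−0.09004) = 0.9139.
C = 0.1410 × 0.9139 = 0.129 kg/m³.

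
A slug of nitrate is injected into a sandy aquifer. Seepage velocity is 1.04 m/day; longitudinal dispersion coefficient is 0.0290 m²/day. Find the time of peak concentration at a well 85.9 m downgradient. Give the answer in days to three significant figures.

For the 1D instantaneous-source solution, setting ∂C/∂t = 0 at fixed x gives v²t² + 2Dt − x² = 0, so t = (√(D² + v²x²) − D)/v².
√(D² + v²x²) = √(0.0290² + 1.04² × 85.9²) = 89.34; v² = 1.0816.
t = (89.34 − 0.0290)/1.0816 = 82.6 days (vs. the pure-advection estimate x/v = 82.6 d).

82.6 days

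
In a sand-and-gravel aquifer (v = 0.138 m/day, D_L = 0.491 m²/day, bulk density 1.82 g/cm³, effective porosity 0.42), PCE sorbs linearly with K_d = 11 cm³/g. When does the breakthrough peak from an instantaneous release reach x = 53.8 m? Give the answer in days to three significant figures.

Retardation factor R = 1 + ρ_b·K_d/n = 1 + 1.82 × 11/0.42 = 48.67.
Sorption retards both mechanisms: v_R = v/R = 0.002835 m/day, D_R = D/R = 0.01009 m²/day.
Peak time from v_R²t² + 2D_R t − x² = 0: t = (√(D_R² + v_R²x²) − D_R)/v_R².
√(D_R² + v_R²x²) = √(0.01009² + 0.002835² × 53.8²) = 0.1529; v_R² = 8.037e-06.
t = (0.1529 − 0.01009)/8.037e-06 = 17800 days.

17800 days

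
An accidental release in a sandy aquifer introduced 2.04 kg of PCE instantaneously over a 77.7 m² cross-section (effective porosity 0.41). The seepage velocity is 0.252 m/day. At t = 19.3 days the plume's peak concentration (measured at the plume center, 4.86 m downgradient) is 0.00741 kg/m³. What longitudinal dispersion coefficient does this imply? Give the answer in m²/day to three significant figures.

At the plume center C_max = M/(n_e·A·√(4πDt)), so D = M²/(4πt·(n_e·A·C_max)²).
n_e·A·C_max = 0.41 × 77.7 × 0.00741 = 0.2361 kg/m.
D = 2.04²/(4π × 19.3 × 0.2361²) = 0.308 m²/day.

0.308 m²/day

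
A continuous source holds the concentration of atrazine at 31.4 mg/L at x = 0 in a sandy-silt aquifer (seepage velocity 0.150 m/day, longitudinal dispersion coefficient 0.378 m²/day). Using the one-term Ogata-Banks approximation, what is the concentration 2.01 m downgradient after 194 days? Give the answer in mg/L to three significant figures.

For a continuous step input, C/C₀ ≈ ½·erfc((x−vt)/(2√(Dt))).
vt = 0.150 × 194 = 29.1 m and 2√(Dt) = 2√(0.378 × 194) = 17.13 m.
Argument (x−vt)/(2√(Dt)) = (2.01 − 29.1)/17.13 = -1.581; ½·erfc(-1.581) = 0.9873.
C = 31.4 × 0.9873 = 31.0 mg/L.

31.0 mg/L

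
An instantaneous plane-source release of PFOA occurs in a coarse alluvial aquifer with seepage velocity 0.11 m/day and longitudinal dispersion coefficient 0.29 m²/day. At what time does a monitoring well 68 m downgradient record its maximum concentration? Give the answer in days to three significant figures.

For the 1D instantaneous-source solution, setting ∂C/∂t = 0 at fixed x gives v²t² + 2Dt − x² = 0, so t = (√(D² + v²x²) − D)/v².
√(D² + v²x²) = √(0.29² + 0.11² × 68²) = 7.486; v² = 0.0121.
t = (7.486 − 0.29)/0.0121 = 595 days (vs. the pure-advection estimate x/v = 618 d).

595 days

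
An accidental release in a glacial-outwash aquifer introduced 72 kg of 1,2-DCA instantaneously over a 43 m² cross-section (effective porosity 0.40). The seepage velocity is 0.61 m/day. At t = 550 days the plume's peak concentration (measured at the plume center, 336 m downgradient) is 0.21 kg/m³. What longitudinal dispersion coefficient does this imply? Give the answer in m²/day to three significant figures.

0.0575 m²/day

At the plume center C_max = M/(n_e·A·√(4πDt)), so D = M²/(4πt·(n_e·A·C_max)²).
n_e·A·C_max = 0.40 × 43 × 0.21 = 3.612 kg/m.
D = 72²/(4π × 550 × 3.612²) = 0.0575 m²/day.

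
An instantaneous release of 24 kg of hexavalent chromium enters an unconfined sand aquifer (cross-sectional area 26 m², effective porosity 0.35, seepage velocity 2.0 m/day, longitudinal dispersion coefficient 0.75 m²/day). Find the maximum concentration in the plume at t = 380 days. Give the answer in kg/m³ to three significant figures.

The peak of an instantaneous 1D plume sits at x = vt; there the Gaussian factor is 1 and C_max = M/(n_e·A·√(4πDt)), where n_e·A is the pore area the mass is dissolved in.
√(4πDt) = √(4π × 0.75 × 380) = 59.84 m, so C_max = 24/(0.35 × 26 × 59.84) = 0.0441 kg/m³.

0.0441 kg/m³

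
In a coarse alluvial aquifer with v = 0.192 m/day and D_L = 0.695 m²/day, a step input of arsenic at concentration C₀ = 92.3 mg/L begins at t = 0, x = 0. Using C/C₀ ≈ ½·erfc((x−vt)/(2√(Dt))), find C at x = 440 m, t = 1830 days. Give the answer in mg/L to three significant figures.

3.64 mg/L

For a continuous step input, C/C₀ ≈ ½·erfc((x−vt)/(2√(Dt))).
vt = 0.192 × 1830 = 351.36 m and 2√(Dt) = 2√(0.695 × 1830) = 71.33 m.
Argument (x−vt)/(2√(Dt)) = (440 − 351.36)/71.33 = 1.243; ½·erfc(1.243) = 0.03939.
C = 92.3 × 0.03939 = 3.64 mg/L.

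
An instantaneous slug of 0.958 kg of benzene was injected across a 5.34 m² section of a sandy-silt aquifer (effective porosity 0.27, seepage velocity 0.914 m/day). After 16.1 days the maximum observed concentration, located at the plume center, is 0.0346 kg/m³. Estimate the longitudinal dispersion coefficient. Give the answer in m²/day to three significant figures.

1.82 m²/day

At the plume center C_max = M/(n_e·A·√(4πDt)), so D = M²/(4πt·(n_e·A·C_max)²).
n_e·A·C_max = 0.27 × 5.34 × 0.0346 = 0.04989 kg/m.
D = 0.958²/(4π × 16.1 × 0.04989²) = 1.82 m²/day.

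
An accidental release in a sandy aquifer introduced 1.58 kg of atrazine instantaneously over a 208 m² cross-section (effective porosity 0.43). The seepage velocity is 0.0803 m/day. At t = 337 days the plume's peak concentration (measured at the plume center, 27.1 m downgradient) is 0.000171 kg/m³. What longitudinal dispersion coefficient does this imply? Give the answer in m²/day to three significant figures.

At the plume center C_max = M/(n_e·A·√(4πDt)), so D = M²/(4πt·(n_e·A·C_max)²).
n_e·A·C_max = 0.43 × 208 × 0.000171 = 0.01529 kg/m.
D = 1.58²/(4π × 337 × 0.01529²) = 2.52 m²/day.

2.52 m²/day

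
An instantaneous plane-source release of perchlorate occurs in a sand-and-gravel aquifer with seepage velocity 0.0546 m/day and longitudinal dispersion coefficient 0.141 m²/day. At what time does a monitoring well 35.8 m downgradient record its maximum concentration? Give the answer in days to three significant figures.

For the 1D instantaneous-source solution, setting ∂C/∂t = 0 at fixed x gives v²t² + 2Dt − x² = 0, so t = (√(D² + v²x²) − D)/v².
√(D² + v²x²) = √(0.141² + 0.0546² × 35.8²) = 1.960; v² = 0.00298116.
t = (1.960 − 0.141)/0.00298116 = 610 days (vs. the pure-advection estimate x/v = 656 d).

610 days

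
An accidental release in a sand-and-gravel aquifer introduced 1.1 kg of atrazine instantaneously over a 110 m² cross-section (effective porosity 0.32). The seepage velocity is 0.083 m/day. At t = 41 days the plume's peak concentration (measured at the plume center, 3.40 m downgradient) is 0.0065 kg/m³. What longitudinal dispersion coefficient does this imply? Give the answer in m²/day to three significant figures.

At the plume center C_max = M/(n_e·A·√(4πDt)), so D = M²/(4πt·(n_e·A·C_max)²).
n_e·A·C_max = 0.32 × 110 × 0.0065 = 0.2288 kg/m.
D = 1.1²/(4π × 41 × 0.2288²) = 0.0449 m²/day.

0.0449 m²/day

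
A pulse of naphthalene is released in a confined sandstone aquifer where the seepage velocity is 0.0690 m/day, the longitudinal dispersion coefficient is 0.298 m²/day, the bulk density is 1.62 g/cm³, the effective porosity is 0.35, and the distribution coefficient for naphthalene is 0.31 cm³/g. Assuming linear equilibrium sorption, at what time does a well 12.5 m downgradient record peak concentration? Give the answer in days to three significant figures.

Retardation factor R = 1 + ρ_b·K_d/n = 1 + 1.62 × 0.31/0.35 = 2.435.
Sorption retards both mechanisms: v_R = v/R = 0.02834 m/day, D_R = D/R = 0.1224 m²/day.
Peak time from v_R²t² + 2D_R t − x² = 0: t = (√(D_R² + v_R²x²) − D_R)/v_R².
√(D_R² + v_R²x²) = √(0.1224² + 0.02834² × 12.5²) = 0.3748; v_R² = 0.0008032.
t = (0.3748 − 0.1224)/0.0008032 = 314 days.

314 days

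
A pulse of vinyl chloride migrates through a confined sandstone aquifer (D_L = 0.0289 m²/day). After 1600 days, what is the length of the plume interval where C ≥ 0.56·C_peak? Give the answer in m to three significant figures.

20.7 m

The plume is Gaussian with σ = √(2Dt) = √(2 × 0.0289 × 1600) = 9.617 m.
C/C_peak = exp(−Δx²/(2σ²)) = 0.56 ⇒ Δx = σ·√(−2 ln 0.56) = 9.617 × 1.077 = 10.36 m.
Width = 2Δx = 20.7 m.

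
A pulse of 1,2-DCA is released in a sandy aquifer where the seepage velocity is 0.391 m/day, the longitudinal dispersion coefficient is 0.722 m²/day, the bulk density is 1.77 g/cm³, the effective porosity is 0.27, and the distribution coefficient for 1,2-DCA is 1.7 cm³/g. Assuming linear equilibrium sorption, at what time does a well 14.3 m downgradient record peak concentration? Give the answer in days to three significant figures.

Retardation factor R = 1 + ρ_b·K_d/n = 1 + 1.77 × 1.7/0.27 = 12.14.
Sorption retards both mechanisms: v_R = v/R = 0.03221 m/day, D_R = D/R = 0.05947 m²/day.
Peak time from v_R²t² + 2D_R t − x² = 0: t = (√(D_R² + v_R²x²) − D_R)/v_R².
√(D_R² + v_R²x²) = √(0.05947² + 0.03221² × 14.3²) = 0.4644; v_R² = 0.001037.
t = (0.4644 − 0.05947)/0.001037 = 390 days.

390 days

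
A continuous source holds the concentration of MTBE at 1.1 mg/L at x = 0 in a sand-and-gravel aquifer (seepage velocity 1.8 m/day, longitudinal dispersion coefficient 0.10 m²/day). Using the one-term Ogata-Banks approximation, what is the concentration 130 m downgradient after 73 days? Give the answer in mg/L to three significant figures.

0.707 mg/L

For a continuous step input, C/C₀ ≈ ½·erfc((x−vt)/(2√(Dt))).
vt = 1.8 × 73 = 131.4 m and 2√(Dt) = 2√(0.10 × 73) = 5.404 m.
Argument (x−vt)/(2√(Dt)) = (130 − 131.4)/5.404 = -0.2591; ½·erfc(-0.2591) = 0.6430.
C = 1.1 × 0.6430 = 0.707 mg/L.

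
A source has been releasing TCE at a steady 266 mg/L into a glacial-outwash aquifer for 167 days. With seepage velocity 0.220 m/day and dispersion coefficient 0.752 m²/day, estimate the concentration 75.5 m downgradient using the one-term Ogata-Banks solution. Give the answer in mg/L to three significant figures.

For a continuous step input, C/C₀ ≈ ½·erfc((x−vt)/(2√(Dt))).
vt = 0.220 × 167 = 36.74 m and 2√(Dt) = 2√(0.752 × 167) = 22.41 m.
Argument (x−vt)/(2√(Dt)) = (75.5 − 36.74)/22.41 = 1.730; ½·erfc(1.730) = 0.007211.
C = 266 × 0.007211 = 1.92 mg/L.

1.92 mg/L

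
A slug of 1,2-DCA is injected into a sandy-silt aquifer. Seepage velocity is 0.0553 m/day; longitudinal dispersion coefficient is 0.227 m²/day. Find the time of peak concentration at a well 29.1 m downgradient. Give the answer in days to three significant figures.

For the 1D instantaneous-source solution, setting ∂C/∂t = 0 at fixed x gives v²t² + 2Dt − x² = 0, so t = (√(D² + v²x²) − D)/v².
√(D² + v²x²) = √(0.227² + 0.0553² × 29.1²) = 1.625; v² = 0.00305809.
t = (1.625 − 0.227)/0.00305809 = 457 days (vs. the pure-advection estimate x/v = 526 d).

457 days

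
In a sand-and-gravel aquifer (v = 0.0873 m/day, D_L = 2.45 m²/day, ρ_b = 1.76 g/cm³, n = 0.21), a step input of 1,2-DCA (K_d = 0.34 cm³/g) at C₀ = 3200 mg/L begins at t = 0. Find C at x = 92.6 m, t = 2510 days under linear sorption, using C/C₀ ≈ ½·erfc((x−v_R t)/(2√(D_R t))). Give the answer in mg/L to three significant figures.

Retardation factor R = 1 + ρ_b·K_d/n = 1 + 1.76 × 0.34/0.21 = 3.850.
Sorption retards both mechanisms: v_R = v/R = 0.02268 m/day, D_R = D/R = 0.6364 m²/day.
v_R·t = 0.02268 × 2510 = 56.9268 m; 2√(D_R t) = 79.93 m; argument = (92.6 − 56.9268)/79.93 = 0.4463.
C = C₀ × ½·erfc(0.4463) = 3200 × 0.2640 = 845 mg/L.

845 mg/L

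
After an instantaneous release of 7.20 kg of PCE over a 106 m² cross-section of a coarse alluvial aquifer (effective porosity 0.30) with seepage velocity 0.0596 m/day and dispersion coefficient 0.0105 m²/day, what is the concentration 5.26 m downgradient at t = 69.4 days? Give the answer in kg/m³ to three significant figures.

For an instantaneous plane source, C(x,t) = M/(n_e·A·√(4πDt)) · exp(−(x−vt)²/(4Dt)), with n_e·A the pore (flow) area.
Plume center vt = 0.0596 × 69.4 = 4.13624 m, so the well at 5.26 m is 1.12376 m downgradient of the peak.
√(4πDt) = 3.026 m, giving peak height M/(n_e·A·√(4πDt)) = 7.20/(0.30 × 106 × 3.026) = 0.07482 kg/m³.
(x−vt)²/(4Dt) = (1.12376)²/(4 × 0.0105 × 69.4) = 0.4332; exp(−0.4332) = 0.6484.
C = 0.07482 × 0.6484 = 0.0485 kg/m³.

0.0485 kg/m³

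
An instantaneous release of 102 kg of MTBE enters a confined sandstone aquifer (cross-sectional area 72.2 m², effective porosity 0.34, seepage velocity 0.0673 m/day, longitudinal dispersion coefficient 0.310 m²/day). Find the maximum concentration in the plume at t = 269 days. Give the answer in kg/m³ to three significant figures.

0.128 kg/m³

The peak of an instantaneous 1D plume sits at x = vt; there the Gaussian factor is 1 and C_max = M/(n_e·A·√(4πDt)), where n_e·A is the pore area the mass is dissolved in.
√(4πDt) = √(4π × 0.310 × 269) = 32.37 m, so C_max = 102/(0.34 × 72.2 × 32.37) = 0.128 kg/m³.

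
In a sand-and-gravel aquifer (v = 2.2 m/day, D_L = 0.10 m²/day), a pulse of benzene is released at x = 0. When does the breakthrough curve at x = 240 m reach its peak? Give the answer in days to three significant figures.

109 days

For the 1D instantaneous-source solution, setting ∂C/∂t = 0 at fixed x gives v²t² + 2Dt − x² = 0, so t = (√(D² + v²x²) − D)/v².
√(D² + v²x²) = √(0.10² + 2.2² × 240²) = 528.0; v² = 4.84.
t = (528.0 − 0.10)/4.84 = 109 days (vs. the pure-advection estimate x/v = 109 d).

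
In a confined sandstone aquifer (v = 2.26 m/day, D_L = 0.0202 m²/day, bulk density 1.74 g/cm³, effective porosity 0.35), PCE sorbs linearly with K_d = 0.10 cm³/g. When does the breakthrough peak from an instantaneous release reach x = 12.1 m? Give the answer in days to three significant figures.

Retardation factor R = 1 + ρ_b·K_d/n = 1 + 1.74 × 0.10/0.35 = 1.497.
Sorption retards both mechanisms: v_R = v/R = 1.510 m/day, D_R = D/R = 0.01349 m²/day.
Peak time from v_R²t² + 2D_R t − x² = 0: t = (√(D_R² + v_R²x²) − D_R)/v_R².
√(D_R² + v_R²x²) = √(0.01349² + 1.510² × 12.1²) = 18.27; v_R² = 2.280.
t = (18.27 − 0.01349)/2.280 = 8.01 days.

8.01 days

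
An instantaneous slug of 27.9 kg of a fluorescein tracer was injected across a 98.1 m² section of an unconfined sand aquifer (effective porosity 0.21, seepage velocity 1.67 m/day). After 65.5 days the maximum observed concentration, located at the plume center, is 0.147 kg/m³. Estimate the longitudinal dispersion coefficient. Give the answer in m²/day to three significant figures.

0.103 m²/day

At the plume center C_max = M/(n_e·A·√(4πDt)), so D = M²/(4πt·(n_e·A·C_max)²).
n_e·A·C_max = 0.21 × 98.1 × 0.147 = 3.028 kg/m.
D = 27.9²/(4π × 65.5 × 3.028²) = 0.103 m²/day.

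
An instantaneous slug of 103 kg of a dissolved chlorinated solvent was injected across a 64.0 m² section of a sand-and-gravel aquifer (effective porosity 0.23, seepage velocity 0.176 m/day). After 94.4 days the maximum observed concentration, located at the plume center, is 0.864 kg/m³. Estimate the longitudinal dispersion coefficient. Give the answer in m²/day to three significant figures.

At the plume center C_max = M/(n_e·A·√(4πDt)), so D = M²/(4πt·(n_e·A·C_max)²).
n_e·A·C_max = 0.23 × 64.0 × 0.864 = 12.72 kg/m.
D = 103²/(4π × 94.4 × 12.72²) = 0.0553 m²/day.

0.0553 m²/day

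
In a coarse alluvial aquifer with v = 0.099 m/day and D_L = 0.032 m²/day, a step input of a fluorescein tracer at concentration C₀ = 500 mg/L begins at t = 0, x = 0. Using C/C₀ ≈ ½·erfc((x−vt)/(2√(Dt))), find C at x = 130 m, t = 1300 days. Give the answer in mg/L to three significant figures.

222 mg/L

For a continuous step input, C/C₀ ≈ ½·erfc((x−vt)/(2√(Dt))).
vt = 0.099 × 1300 = 128.7 m and 2√(Dt) = 2√(0.032 × 1300) = 12.90 m.
Argument (x−vt)/(2√(Dt)) = (130 − 128.7)/12.90 = 0.1008; ½·erfc(0.1008) = 0.4433.
C = 500 × 0.4433 = 222 mg/L.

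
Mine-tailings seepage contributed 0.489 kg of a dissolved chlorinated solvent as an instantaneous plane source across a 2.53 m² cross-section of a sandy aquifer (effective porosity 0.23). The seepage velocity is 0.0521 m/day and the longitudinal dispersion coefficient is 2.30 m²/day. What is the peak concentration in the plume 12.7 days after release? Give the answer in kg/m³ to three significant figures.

0.0439 kg/m³

The peak of an instantaneous 1D plume sits at x = vt; there the Gaussian factor is 1 and C_max = M/(n_e·A·√(4πDt)), where n_e·A is the pore area the mass is dissolved in.
√(4πDt) = √(4π × 2.30 × 12.7) = 19.16 m, so C_max = 0.489/(0.23 × 2.53 × 19.16) = 0.0439 kg/m³.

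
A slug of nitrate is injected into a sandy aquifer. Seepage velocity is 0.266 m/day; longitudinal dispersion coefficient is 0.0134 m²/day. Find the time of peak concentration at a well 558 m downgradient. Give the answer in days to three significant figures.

2100 days

For the 1D instantaneous-source solution, setting ∂C/∂t = 0 at fixed x gives v²t² + 2Dt − x² = 0, so t = (√(D² + v²x²) − D)/v².
√(D² + v²x²) = √(0.0134² + 0.266² × 558²) = 148.4; v² = 0.070756.
t = (148.4 − 0.0134)/0.070756 = 2100 days (vs. the pure-advection estimate x/v = 2100 d).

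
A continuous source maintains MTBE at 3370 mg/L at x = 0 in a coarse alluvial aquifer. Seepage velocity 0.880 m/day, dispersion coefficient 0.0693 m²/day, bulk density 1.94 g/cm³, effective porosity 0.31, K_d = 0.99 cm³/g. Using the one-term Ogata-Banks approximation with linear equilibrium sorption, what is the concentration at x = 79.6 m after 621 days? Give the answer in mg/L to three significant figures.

490 mg/L

Retardation factor R = 1 + ρ_b·K_d/n = 1 + 1.94 × 0.99/0.31 = 7.195.
Sorption retards both mechanisms: v_R = v/R = 0.1223 m/day, D_R = D/R = 0.009632 m²/day.
v_R·t = 0.1223 × 621 = 75.9483 m; 2√(D_R t) = 4.891 m; argument = (79.6 − 75.9483)/4.891 = 0.7466.
C = C₀ × ½·erfc(0.7466) = 3370 × 0.1455 = 490 mg/L.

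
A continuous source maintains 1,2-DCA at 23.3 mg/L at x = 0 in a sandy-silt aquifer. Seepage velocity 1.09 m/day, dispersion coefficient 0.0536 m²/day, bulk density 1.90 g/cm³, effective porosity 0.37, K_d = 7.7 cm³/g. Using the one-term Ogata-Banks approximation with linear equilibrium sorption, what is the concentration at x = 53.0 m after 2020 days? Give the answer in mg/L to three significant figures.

16.7 mg/L

Retardation factor R = 1 + ρ_b·K_d/n = 1 + 1.90 × 7.7/0.37 = 40.54.
Sorption retards both mechanisms: v_R = v/R = 0.02689 m/day, D_R = D/R = 0.001322 m²/day.
v_R·t = 0.02689 × 2020 = 54.3178 m; 2√(D_R t) = 3.268 m; argument = (53.0 − 54.3178)/3.268 = -0.4032.
C = C₀ × ½·erfc(-0.4032) = 23.3 × 0.7157 = 16.7 mg/L.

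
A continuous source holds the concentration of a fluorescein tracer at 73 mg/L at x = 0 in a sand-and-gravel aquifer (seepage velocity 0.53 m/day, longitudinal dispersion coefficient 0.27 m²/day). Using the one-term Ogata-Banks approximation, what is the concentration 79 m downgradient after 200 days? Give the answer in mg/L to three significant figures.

For a continuous step input, C/C₀ ≈ ½·erfc((x−vt)/(2√(Dt))).
vt = 0.53 × 200 = 106 m and 2√(Dt) = 2√(0.27 × 200) = 14.70 m.
Argument (x−vt)/(2√(Dt)) = (79 − 106)/14.70 = -1.837; ½·erfc(-1.837) = 0.9953.
C = 73 × 0.9953 = 72.7 mg/L.

72.7 mg/L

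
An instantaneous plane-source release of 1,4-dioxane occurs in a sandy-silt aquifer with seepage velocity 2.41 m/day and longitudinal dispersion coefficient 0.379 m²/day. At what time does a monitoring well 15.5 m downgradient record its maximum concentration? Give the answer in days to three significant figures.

For the 1D instantaneous-source solution, setting ∂C/∂t = 0 at fixed x gives v²t² + 2Dt − x² = 0, so t = (√(D² + v²x²) − D)/v².
√(D² + v²x²) = √(0.379² + 2.41² × 15.5²) = 37.36; v² = 5.8081.
t = (37.36 − 0.379)/5.8081 = 6.37 days (vs. the pure-advection estimate x/v = 6.43 d).

6.37 days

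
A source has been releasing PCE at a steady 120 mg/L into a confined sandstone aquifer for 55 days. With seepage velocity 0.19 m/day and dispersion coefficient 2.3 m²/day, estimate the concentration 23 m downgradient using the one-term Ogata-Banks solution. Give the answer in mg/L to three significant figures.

For a continuous step input, C/C₀ ≈ ½·erfc((x−vt)/(2√(Dt))).
vt = 0.19 × 55 = 10.45 m and 2√(Dt) = 2√(2.3 × 55) = 22.49 m.
Argument (x−vt)/(2√(Dt)) = (23 − 10.45)/22.49 = 0.5580; ½·erfc(0.5580) = 0.2150.
C = 120 × 0.2150 = 25.8 mg/L.

25.8 mg/L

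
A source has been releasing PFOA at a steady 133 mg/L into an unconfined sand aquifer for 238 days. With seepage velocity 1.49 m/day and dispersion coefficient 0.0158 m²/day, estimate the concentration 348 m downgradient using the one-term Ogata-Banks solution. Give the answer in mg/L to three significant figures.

132 mg/L

For a continuous step input, C/C₀ ≈ ½·erfc((x−vt)/(2√(Dt))).
vt = 1.49 × 238 = 354.62 m and 2√(Dt) = 2√(0.0158 × 238) = 3.878 m.
Argument (x−vt)/(2√(Dt)) = (348 − 354.62)/3.878 = -1.707; ½·erfc(-1.707) = 0.9921.
C = 133 × 0.9921 = 132 mg/L.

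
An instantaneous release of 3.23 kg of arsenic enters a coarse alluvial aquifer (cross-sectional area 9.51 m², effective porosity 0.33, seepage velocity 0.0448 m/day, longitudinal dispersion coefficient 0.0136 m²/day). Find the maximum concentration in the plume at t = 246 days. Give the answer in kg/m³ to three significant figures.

0.159 kg/m³

The peak of an instantaneous 1D plume sits at x = vt; there the Gaussian factor is 1 and C_max = M/(n_e·A·√(4πDt)), where n_e·A is the pore area the mass is dissolved in.
√(4πDt) = √(4π × 0.0136 × 246) = 6.484 m, so C_max = 3.23/(0.33 × 9.51 × 6.484) = 0.159 kg/m³.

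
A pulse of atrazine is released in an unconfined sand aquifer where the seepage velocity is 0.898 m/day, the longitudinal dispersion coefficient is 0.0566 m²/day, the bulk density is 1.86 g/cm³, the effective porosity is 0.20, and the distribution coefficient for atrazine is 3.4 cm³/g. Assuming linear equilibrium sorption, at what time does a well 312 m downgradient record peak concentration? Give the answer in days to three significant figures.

Retardation factor R = 1 + ρ_b·K_d/n = 1 + 1.86 × 3.4/0.20 = 32.62.
Sorption retards both mechanisms: v_R = v/R = 0.02753 m/day, D_R = D/R = 0.001735 m²/day.
Peak time from v_R²t² + 2D_R t − x² = 0: t = (√(D_R² + v_R²x²) − D_R)/v_R².
√(D_R² + v_R²x²) = √(0.001735² + 0.02753² × 312²) = 8.589; v_R² = 0.0007579.
t = (8.589 − 0.001735)/0.0007579 = 11300 days.

11300 days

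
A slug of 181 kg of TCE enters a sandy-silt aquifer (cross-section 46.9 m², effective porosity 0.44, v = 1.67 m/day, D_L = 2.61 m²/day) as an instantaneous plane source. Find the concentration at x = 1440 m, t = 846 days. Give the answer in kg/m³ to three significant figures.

For an instantaneous plane source, C(x,t) = M/(n_e·A·√(4πDt)) · exp(−(x−vt)²/(4Dt)), with n_e·A the pore (flow) area.
Plume center vt = 1.67 × 846 = 1412.82 m, so the well at 1440 m is 27.18 m downgradient of the peak.
√(4πDt) = 166.6 m, giving peak height M/(n_e·A·√(4πDt)) = 181/(0.44 × 46.9 × 166.6) = 0.05265 kg/m³.
(x−vt)²/(4Dt) = (27.18)²/(4 × 2.61 × 846) = 0.08364; exp(−0.08364) = 0.9198.
C = 0.05265 × 0.9198 = 0.0484 kg/m³.

0.0484 kg/m³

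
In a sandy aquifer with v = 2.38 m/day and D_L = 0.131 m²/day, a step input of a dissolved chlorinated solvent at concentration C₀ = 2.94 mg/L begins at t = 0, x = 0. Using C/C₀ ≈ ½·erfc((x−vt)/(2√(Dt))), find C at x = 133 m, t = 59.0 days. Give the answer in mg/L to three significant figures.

2.85 mg/L

For a continuous step input, C/C₀ ≈ ½·erfc((x−vt)/(2√(Dt))).
vt = 2.38 × 59.0 = 140.42 m and 2√(Dt) = 2√(0.131 × 59.0) = 5.560 m.
Argument (x−vt)/(2√(Dt)) = (133 − 140.42)/5.560 = -1.335; ½·erfc(-1.335) = 0.9705.
C = 2.94 × 0.9705 = 2.85 mg/L.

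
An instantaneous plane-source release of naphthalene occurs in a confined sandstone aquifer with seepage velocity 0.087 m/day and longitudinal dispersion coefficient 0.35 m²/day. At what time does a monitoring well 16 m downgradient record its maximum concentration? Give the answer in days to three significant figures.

For the 1D instantaneous-source solution, setting ∂C/∂t = 0 at fixed x gives v²t² + 2Dt − x² = 0, so t = (√(D² + v²x²) − D)/v².
√(D² + v²x²) = √(0.35² + 0.087² × 16²) = 1.435; v² = 0.007569.
t = (1.435 − 0.35)/0.007569 = 143 days (vs. the pure-advection estimate x/v = 184 d).

143 days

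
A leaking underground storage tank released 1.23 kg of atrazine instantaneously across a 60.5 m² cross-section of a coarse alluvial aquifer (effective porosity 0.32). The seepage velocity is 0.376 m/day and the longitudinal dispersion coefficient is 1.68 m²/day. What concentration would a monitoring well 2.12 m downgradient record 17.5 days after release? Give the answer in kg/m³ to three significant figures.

For an instantaneous plane source, C(x,t) = M/(n_e·A·√(4πDt)) · exp(−(x−vt)²/(4Dt)), with n_e·A the pore (flow) area.
Plume center vt = 0.376 × 17.5 = 6.58 m, so the well at 2.12 m is 4.46 m upgradient of the peak.
√(4πDt) = 19.22 m, giving peak height M/(n_e·A·√(4πDt)) = 1.23/(0.32 × 60.5 × 19.22) = 0.003306 kg/m³.
(x−vt)²/(4Dt) = (-4.46)²/(4 × 1.68 × 17.5) = 0.1691; exp(−0.1691) = 0.8444.
C = 0.003306 × 0.8444 = 0.00279 kg/m³.

0.00279 kg/m³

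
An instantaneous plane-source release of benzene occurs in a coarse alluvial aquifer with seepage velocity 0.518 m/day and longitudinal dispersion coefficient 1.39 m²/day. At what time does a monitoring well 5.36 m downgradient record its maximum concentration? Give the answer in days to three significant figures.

6.39 days

For the 1D instantaneous-source solution, setting ∂C/∂t = 0 at fixed x gives v²t² + 2Dt − x² = 0, so t = (√(D² + v²x²) − D)/v².
√(D² + v²x²) = √(1.39² + 0.518² × 5.36²) = 3.105; v² = 0.268324.
t = (3.105 − 1.39)/0.268324 = 6.39 days (vs. the pure-advection estimate x/v = 10.3 d).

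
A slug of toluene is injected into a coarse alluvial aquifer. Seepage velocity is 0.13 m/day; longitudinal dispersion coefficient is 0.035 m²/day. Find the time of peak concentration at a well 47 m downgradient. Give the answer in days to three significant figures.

For the 1D instantaneous-source solution, setting ∂C/∂t = 0 at fixed x gives v²t² + 2Dt − x² = 0, so t = (√(D² + v²x²) − D)/v².
√(D² + v²x²) = √(0.035² + 0.13² × 47²) = 6.110; v² = 0.0169.
t = (6.110 − 0.035)/0.0169 = 359 days (vs. the pure-advection estimate x/v = 362 d).

359 days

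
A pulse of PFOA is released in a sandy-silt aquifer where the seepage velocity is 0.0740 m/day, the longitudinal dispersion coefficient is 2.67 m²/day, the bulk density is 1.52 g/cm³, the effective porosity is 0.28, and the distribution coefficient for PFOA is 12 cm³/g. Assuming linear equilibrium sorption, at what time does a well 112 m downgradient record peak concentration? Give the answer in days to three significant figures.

72900 days

Retardation factor R = 1 + ρ_b·K_d/n = 1 + 1.52 × 12/0.28 = 66.14.
Sorption retards both mechanisms: v_R = v/R = 0.001119 m/day, D_R = D/R = 0.04037 m²/day.
Peak time from v_R²t² + 2D_R t − x² = 0: t = (√(D_R² + v_R²x²) − D_R)/v_R².
√(D_R² + v_R²x²) = √(0.04037² + 0.001119² × 112²) = 0.1317; v_R² = 1.252e-06.
t = (0.1317 − 0.04037)/1.252e-06 = 72900 days.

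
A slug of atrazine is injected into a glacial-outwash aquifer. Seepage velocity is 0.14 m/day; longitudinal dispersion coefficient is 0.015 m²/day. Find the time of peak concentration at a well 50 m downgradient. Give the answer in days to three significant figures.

356 days

For the 1D instantaneous-source solution, setting ∂C/∂t = 0 at fixed x gives v²t² + 2Dt − x² = 0, so t = (√(D² + v²x²) − D)/v².
√(D² + v²x²) = √(0.015² + 0.14² × 50²) = 7.000; v² = 0.0196.
t = (7.000 − 0.015)/0.0196 = 356 days (vs. the pure-advection estimate x/v = 357 d).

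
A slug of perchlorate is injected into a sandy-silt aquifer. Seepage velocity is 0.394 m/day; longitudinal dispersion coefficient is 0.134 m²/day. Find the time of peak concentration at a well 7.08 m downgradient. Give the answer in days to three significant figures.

For the 1D instantaneous-source solution, setting ∂C/∂t = 0 at fixed x gives v²t² + 2Dt − x² = 0, so t = (√(D² + v²x²) − D)/v².
√(D² + v²x²) = √(0.134² + 0.394² × 7.08²) = 2.793; v² = 0.155236.
t = (2.793 − 0.134)/0.155236 = 17.1 days (vs. the pure-advection estimate x/v = 18.0 d).

17.1 days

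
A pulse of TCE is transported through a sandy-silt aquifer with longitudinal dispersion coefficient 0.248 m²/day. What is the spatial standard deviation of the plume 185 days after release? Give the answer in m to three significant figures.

9.58 m

Dispersive spreading gives a Gaussian with σ² = 2Dt; advection only shifts the center.
σ = √(2 × 0.248 × 185) = 9.58 m.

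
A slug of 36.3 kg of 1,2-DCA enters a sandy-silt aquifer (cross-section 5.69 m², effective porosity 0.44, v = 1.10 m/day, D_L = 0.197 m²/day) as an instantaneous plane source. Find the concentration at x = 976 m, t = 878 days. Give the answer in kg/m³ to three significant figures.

0.268 kg/m³

For an instantaneous plane source, C(x,t) = M/(n_e·A·√(4πDt)) · exp(−(x−vt)²/(4Dt)), with n_e·A the pore (flow) area.
Plume center vt = 1.10 × 878 = 965.8 m, so the well at 976 m is 10.2 m downgradient of the peak.
√(4πDt) = 46.62 m, giving peak height M/(n_e·A·√(4πDt)) = 36.3/(0.44 × 5.69 × 46.62) = 0.3110 kg/m³.
(x−vt)²/(4Dt) = (10.2)²/(4 × 0.197 × 878) = 0.1504; exp(−0.1504) = 0.8604.
C = 0.3110 × 0.8604 = 0.268 kg/m³.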